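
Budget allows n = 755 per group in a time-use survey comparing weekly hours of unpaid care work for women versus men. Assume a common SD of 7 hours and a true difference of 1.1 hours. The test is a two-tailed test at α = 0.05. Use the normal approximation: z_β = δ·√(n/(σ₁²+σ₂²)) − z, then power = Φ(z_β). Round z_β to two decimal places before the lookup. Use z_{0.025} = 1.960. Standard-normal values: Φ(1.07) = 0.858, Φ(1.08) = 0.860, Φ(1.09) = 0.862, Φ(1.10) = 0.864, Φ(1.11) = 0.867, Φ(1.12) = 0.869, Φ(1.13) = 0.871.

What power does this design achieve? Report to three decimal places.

z_β = δ·√(n/(σ₁²+σ₂²)) − z_{α/2}
    = 1.1 · √(755/98) − 1.960
    = 1.1 · 2.77562 − 1.960
    = 3.0532 − 1.960 = 1.0932 → 1.09
Power = Φ(1.09) = 0.862.

Power ≈ 0.862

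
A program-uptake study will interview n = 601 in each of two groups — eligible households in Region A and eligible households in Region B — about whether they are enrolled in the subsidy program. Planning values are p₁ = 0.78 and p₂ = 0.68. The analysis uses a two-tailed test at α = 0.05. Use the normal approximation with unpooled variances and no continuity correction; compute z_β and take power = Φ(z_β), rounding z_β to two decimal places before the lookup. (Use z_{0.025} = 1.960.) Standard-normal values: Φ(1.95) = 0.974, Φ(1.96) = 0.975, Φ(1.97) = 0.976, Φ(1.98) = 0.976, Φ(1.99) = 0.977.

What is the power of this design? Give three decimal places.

z_β = |p₁−p₂|·√(n/[p₁q₁+p₂q₂]) − z_{α/2}
    = 0.10 · √(601/0.3892) − 1.960
    = 0.10 · 39.2962 − 1.960
    = 3.9296 − 1.960 = 1.9696 → 1.97
Power = Φ(1.97) = 0.976.

Power ≈ 0.976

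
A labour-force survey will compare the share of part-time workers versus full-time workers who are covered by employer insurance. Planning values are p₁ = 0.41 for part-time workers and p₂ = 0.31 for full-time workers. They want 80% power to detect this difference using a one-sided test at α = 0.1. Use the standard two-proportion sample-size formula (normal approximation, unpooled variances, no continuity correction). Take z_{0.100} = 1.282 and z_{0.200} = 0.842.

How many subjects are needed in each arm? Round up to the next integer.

n = (z_α + z_β)² · [p₁(1−p₁) + p₂(1−p₂)] / (p₁ − p₂)²
  = (1.282 + 0.842)² · (0.41·0.59 + 0.31·0.69) / (0.10)²
  = (2.124)² · (0.2419 + 0.2139) / 0.0100
  = 4.5114 · 0.4558 / 0.0100
  = 205.63
Round up → n = 206 per group.

n = 206 per group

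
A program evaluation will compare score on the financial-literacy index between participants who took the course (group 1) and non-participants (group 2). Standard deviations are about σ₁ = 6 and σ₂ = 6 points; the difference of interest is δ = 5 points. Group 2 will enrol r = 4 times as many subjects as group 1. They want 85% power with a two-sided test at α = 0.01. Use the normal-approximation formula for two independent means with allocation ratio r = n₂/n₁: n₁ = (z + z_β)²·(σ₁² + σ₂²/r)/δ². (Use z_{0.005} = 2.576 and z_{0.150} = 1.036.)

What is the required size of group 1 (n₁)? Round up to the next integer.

n₁ = (z_{α/2} + z_β)² · (σ₁² + σ₂²/r) / δ²
   = (2.576 + 1.036)² · (6² + 6²/4) / 5²
   = 13.0465 · (36 + 9) / 25
   = 13.0465 · 45 / 25
   = 23.48
Round up → n₁ = 24; n₂ = r·n₁ = 4 × 24 = 96.

n₁ = 24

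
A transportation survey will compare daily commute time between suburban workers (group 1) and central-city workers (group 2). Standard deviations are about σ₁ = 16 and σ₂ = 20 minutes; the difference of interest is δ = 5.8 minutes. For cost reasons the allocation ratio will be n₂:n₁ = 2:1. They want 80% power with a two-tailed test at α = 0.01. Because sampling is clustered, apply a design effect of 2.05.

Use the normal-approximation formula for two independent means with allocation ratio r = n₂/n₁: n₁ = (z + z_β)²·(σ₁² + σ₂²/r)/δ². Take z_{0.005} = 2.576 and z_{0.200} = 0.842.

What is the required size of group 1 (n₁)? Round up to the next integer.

n₁ = (z_{α/2} + z_β)² · (σ₁² + σ₂²/r) / δ²
   = (2.576 + 0.842)² · (16² + 20²/2) / 5.8²
   = 11.6827 · (256 + 200) / 33.64
   = 11.6827 · 456 / 33.64
   = 158.36
Design effect: 2.05 × 158.36 = 324.64.
Round up → n₁ = 325; n₂ = r·n₁ = 2 × 325 = 650.

n₁ = 325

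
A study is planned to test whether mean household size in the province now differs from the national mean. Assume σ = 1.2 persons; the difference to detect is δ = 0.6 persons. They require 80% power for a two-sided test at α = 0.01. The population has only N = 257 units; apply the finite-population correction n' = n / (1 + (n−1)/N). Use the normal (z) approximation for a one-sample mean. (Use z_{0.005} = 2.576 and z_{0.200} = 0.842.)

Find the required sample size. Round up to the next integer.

n = (z_{α/2} + z_β)² · σ² / δ²
  = (2.576 + 0.842)² · 1.2² / 0.6²
  = 11.6827 · 1.44 / 0.36
  = 46.73
Finite-population correction (N = 257): 46.73 / (1 + (46.73 − 1)/257) = 39.67.
Round up → n = 40.

n = 40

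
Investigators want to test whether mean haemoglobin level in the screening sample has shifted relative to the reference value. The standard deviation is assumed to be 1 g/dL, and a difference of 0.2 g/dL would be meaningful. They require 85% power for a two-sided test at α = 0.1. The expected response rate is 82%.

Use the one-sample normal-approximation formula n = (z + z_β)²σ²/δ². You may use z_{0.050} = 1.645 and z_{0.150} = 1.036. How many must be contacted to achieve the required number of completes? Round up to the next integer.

n = 220

n = (z_{α/2} + z_β)² · σ² / δ²
  = (1.645 + 1.036)² · 1² / 0.2²
  = 7.1878 · 1 / 0.04
  = 179.69
Adjust for 82% response: 179.69 / 0.82 = 219.14.
Round up → n = 220.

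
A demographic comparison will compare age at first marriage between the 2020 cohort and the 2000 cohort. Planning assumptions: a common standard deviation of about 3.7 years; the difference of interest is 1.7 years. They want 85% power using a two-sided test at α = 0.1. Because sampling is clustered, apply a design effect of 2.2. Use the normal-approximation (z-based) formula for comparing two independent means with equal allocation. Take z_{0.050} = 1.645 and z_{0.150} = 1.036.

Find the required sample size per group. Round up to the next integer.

n = (z_{α/2} + z_β)² · (σ₁² + σ₂²) / δ²
  = (1.645 + 1.036)² · (2·3.7² = 27.38) / 1.7²
  = 7.1878 · 27.38 / 2.89
  = 68.10
Design effect: 2.2 × 68.10 = 149.81.
Round up → n = 150 per group.

n = 150 per group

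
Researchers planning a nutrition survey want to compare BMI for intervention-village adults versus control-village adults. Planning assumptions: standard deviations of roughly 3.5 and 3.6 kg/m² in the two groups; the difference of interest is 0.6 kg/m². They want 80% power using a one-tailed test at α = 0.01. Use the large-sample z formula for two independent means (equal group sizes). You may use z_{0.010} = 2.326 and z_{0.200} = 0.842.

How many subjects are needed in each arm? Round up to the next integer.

n = (z_α + z_β)² · (σ₁² + σ₂²) / δ²
  = (2.326 + 0.842)² · (3.5² + 3.6² = 25.21) / 0.6²
  = 10.0362 · 25.21 / 0.36
  = 702.81
Round up → n = 703 per group.

n = 703 per group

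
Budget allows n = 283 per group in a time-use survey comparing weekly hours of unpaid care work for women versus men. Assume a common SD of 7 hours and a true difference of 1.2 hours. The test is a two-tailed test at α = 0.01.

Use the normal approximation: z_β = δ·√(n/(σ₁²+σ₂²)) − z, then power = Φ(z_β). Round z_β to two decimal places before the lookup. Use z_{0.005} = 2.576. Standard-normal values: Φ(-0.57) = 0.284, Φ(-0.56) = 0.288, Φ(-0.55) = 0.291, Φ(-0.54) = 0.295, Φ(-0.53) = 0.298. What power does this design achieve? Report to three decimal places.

Power ≈ 0.295

z_β = δ·√(n/(σ₁²+σ₂²)) − z_{α/2}
    = 1.2 · √(283/98) − 2.576
    = 1.2 · 1.69934 − 2.576
    = 2.0392 − 2.576 = -0.5368 → -0.54
Power = Φ(-0.54) = 0.295.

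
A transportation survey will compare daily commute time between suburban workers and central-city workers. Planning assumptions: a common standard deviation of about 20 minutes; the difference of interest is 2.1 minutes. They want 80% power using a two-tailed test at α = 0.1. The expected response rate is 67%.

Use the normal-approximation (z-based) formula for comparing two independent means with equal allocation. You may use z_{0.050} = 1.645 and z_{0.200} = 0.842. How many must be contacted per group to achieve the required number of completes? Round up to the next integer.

n = 1675 per group

n = (z_{α/2} + z_β)² · (σ₁² + σ₂²) / δ²
  = (1.645 + 0.842)² · (2·20² = 800) / 2.1²
  = 6.1852 · 800 / 4.41
  = 1122.03
Adjust for 67% response: 1122.03 / 0.67 = 1674.67.
Round up → n = 1675 per group.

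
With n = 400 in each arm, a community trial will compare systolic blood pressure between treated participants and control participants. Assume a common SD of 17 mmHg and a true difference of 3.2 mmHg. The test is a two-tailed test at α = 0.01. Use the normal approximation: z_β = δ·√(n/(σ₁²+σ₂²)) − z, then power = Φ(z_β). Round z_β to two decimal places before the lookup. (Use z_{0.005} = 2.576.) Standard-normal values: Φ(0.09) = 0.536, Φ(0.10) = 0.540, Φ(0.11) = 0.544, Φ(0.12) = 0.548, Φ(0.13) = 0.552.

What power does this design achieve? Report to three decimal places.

z_β = δ·√(n/(σ₁²+σ₂²)) − z_{α/2}
    = 3.2 · √(400/578) − 2.576
    = 3.2 · 0.83189 − 2.576
    = 2.6620 − 2.576 = 0.0860 → 0.09
Power = Φ(0.09) = 0.536.

Power ≈ 0.536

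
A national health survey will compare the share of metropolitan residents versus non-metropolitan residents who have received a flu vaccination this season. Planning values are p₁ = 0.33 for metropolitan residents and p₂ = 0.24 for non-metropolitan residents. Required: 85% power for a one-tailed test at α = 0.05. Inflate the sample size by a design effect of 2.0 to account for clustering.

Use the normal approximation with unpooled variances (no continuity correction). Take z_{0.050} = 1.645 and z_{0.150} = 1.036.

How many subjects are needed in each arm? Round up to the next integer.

n = (z_α + z_β)² · [p₁(1−p₁) + p₂(1−p₂)] / (p₁ − p₂)²
  = (1.645 + 1.036)² · (0.33·0.67 + 0.24·0.76) / (0.09)²
  = (2.681)² · (0.2211 + 0.1824) / 0.0081
  = 7.1878 · 0.4035 / 0.0081
  = 358.06
Design effect: 2.0 × 358.06 = 716.11.
Round up → n = 717 per group.

n = 717 per group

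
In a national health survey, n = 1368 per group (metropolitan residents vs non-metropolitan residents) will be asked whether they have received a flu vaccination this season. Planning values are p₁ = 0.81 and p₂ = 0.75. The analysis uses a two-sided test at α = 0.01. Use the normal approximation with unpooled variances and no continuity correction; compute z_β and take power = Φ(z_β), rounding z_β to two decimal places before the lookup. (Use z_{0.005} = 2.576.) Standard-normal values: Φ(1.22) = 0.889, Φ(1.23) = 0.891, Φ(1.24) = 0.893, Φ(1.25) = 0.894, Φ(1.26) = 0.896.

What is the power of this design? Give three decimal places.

z_β = |p₁−p₂|·√(n/[p₁q₁+p₂q₂]) − z_{α/2}
    = 0.06 · √(1368/0.3414) − 2.576
    = 0.06 · 63.3011 − 2.576
    = 3.7981 − 2.576 = 1.2221 → 1.22
Power = Φ(1.22) = 0.889.

Power ≈ 0.889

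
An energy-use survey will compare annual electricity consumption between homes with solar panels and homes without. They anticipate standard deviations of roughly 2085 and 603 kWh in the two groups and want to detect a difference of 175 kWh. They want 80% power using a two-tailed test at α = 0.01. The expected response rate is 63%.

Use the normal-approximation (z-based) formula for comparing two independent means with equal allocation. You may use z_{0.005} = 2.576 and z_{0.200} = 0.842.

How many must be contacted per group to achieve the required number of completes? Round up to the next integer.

n = 2853 per group

n = (z_{α/2} + z_β)² · (σ₁² + σ₂²) / δ²
  = (2.576 + 0.842)² · (2085² + 603² = 4710834) / 175²
  = 11.6827 · 4710834 / 30625
  = 1797.07
Adjust for 63% response: 1797.07 / 0.63 = 2852.50.
Round up → n = 2853 per group.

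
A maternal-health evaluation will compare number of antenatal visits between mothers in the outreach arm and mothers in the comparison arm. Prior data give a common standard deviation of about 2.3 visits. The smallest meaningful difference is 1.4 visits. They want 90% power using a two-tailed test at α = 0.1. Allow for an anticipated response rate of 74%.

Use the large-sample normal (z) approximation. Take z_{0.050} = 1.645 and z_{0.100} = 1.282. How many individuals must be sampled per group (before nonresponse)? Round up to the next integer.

n = 63 per group

n = (z_{α/2} + z_β)² · (σ₁² + σ₂²) / δ²
  = (1.645 + 1.282)² · (2·2.3² = 10.58) / 1.4²
  = 8.5673 · 10.58 / 1.96
  = 46.25
Adjust for 74% response: 46.25 / 0.74 = 62.49.
Round up → n = 63 per group.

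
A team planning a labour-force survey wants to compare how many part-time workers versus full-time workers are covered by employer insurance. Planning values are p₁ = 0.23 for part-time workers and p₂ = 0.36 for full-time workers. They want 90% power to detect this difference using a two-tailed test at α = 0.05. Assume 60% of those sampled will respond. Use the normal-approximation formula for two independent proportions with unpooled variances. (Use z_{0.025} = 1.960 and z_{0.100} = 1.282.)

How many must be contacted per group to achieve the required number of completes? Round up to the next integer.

n = (z_{α/2} + z_β)² · [p₁(1−p₁) + p₂(1−p₂)] / (p₁ − p₂)²
  = (1.960 + 1.282)² · (0.23·0.77 + 0.36·0.64) / (-0.13)²
  = (3.242)² · (0.1771 + 0.2304) / 0.0169
  = 10.5106 · 0.4075 / 0.0169
  = 253.44
Adjust for 60% response: 253.44 / 0.60 = 422.39.
Round up → n = 423 per group.

n = 423 per group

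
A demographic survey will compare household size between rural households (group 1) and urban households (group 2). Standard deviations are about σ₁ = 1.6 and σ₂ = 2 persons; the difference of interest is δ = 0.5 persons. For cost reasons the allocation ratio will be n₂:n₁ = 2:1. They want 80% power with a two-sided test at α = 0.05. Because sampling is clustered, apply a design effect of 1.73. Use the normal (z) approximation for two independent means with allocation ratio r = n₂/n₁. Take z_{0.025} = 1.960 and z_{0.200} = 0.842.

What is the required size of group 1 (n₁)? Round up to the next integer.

n₁ = 248

n₁ = (z_{α/2} + z_β)² · (σ₁² + σ₂²/r) / δ²
   = (1.960 + 0.842)² · (1.6² + 2²/2) / 0.5²
   = 7.8512 · (2.56 + 2) / 0.25
   = 7.8512 · 4.56 / 0.25
   = 143.21
Design effect: 1.73 × 143.21 = 247.75.
Round up → n₁ = 248; n₂ = r·n₁ = 2 × 248 = 496.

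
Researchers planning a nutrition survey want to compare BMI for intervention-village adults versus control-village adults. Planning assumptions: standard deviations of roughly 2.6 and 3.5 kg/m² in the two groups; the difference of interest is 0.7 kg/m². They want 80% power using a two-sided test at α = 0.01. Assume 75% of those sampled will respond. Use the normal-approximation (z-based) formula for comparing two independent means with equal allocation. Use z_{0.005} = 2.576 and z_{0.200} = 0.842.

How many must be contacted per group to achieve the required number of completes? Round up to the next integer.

n = 605 per group

n = (z_{α/2} + z_β)² · (σ₁² + σ₂²) / δ²
  = (2.576 + 0.842)² · (2.6² + 3.5² = 19.01) / 0.7²
  = 11.6827 · 19.01 / 0.49
  = 453.24
Adjust for 75% response: 453.24 / 0.75 = 604.32.
Round up → n = 605 per group.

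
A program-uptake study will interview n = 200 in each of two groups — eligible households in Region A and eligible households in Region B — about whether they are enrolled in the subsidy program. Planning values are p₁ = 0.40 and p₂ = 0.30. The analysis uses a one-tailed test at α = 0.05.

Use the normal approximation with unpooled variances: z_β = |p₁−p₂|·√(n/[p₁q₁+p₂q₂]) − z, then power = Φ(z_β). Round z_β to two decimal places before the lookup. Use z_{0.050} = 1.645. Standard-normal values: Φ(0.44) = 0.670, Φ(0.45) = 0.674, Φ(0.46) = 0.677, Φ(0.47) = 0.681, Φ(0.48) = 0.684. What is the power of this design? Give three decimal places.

z_β = |p₁−p₂|·√(n/[p₁q₁+p₂q₂]) − z_α
    = 0.10 · √(200/0.4500) − 1.645
    = 0.10 · 21.0819 − 1.645
    = 2.1082 − 1.645 = 0.4632 → 0.46
Power = Φ(0.46) = 0.677.

Power ≈ 0.677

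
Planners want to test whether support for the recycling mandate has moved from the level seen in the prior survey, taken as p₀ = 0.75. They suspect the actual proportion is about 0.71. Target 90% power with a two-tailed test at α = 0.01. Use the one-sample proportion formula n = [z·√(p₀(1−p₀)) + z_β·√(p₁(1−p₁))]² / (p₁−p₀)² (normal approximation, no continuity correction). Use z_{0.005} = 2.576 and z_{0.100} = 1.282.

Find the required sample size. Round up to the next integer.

n = [z_{α/2}·√(p₀q₀) + z_β·√(p₁q₁)]² / (p₁ − p₀)²
  = [2.576·√(0.75·0.25) + 1.282·√(0.71·0.29)]² / (-0.04)²
  = [2.576·0.4330 + 1.282·0.4538]² / 0.0016
  = [1.6972]² / 0.0016
  = 1800.23
Round up → n = 1801.

n = 1801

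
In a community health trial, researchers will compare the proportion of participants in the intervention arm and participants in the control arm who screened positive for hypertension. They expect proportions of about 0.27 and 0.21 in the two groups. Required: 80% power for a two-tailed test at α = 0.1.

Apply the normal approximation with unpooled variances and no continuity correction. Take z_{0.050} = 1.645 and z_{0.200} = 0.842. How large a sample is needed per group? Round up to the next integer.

n = (z_{α/2} + z_β)² · [p₁(1−p₁) + p₂(1−p₂)] / (p₁ − p₂)²
  = (1.645 + 0.842)² · (0.27·0.73 + 0.21·0.79) / (0.06)²
  = (2.487)² · (0.1971 + 0.1659) / 0.0036
  = 6.1852 · 0.3630 / 0.0036
  = 623.67
Round up → n = 624 per group.

n = 624 per group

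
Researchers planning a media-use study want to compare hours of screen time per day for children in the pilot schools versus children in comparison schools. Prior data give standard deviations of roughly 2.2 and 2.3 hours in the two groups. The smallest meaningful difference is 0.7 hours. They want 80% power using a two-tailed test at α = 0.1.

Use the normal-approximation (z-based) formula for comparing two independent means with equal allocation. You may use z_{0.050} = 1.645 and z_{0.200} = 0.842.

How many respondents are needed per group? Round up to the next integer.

n = 128 per group

n = (z_{α/2} + z_β)² · (σ₁² + σ₂²) / δ²
  = (1.645 + 0.842)² · (2.2² + 2.3² = 10.13) / 0.7²
  = 6.1852 · 10.13 / 0.49
  = 127.87
Round up → n = 128 per group.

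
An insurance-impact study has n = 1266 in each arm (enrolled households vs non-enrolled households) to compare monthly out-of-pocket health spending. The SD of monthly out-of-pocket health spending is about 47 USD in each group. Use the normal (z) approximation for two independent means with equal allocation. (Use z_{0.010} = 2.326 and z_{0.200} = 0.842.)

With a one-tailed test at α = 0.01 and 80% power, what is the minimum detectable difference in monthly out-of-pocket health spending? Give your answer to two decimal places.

Minimum detectable difference ≈ 5.92 USD

δ = (z_α + z_β) · √((σ₁²+σ₂²)/n)
  = (2.326 + 0.842) · √(4418/1266)
  = 3.168 · √3.4897
  = 3.168 · 1.8681
  = 5.9181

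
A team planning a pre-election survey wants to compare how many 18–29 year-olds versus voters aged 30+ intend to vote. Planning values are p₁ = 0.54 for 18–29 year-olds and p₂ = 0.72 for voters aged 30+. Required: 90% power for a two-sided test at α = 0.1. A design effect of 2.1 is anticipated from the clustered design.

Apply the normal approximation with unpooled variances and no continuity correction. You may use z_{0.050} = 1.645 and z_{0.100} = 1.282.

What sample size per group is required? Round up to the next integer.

n = (z_{α/2} + z_β)² · [p₁(1−p₁) + p₂(1−p₂)] / (p₁ − p₂)²
  = (1.645 + 1.282)² · (0.54·0.46 + 0.72·0.28) / (-0.18)²
  = (2.927)² · (0.2484 + 0.2016) / 0.0324
  = 8.5673 · 0.4500 / 0.0324
  = 118.99
Design effect: 2.1 × 118.99 = 249.88.
Round up → n = 250 per group.

n = 250 per group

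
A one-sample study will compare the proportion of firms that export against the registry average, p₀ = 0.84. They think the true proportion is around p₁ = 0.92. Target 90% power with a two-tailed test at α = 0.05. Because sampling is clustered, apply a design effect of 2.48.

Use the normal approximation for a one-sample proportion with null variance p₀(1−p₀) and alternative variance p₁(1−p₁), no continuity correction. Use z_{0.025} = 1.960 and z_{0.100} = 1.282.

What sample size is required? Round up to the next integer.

n = [z_{α/2}·√(p₀q₀) + z_β·√(p₁q₁)]² / (p₁ − p₀)²
  = [1.960·√(0.84·0.16) + 1.282·√(0.92·0.08)]² / (0.08)²
  = [1.960·0.3666 + 1.282·0.2713]² / 0.0064
  = [1.0663]² / 0.0064
  = 177.67
Design effect: 2.48 × 177.67 = 440.62.
Round up → n = 441.

n = 441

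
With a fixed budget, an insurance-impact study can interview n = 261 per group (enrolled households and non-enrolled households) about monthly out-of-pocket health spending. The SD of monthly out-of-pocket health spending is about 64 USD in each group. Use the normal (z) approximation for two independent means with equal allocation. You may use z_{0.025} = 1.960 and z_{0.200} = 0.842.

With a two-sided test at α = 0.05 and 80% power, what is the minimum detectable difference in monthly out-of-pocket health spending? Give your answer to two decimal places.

Minimum detectable difference ≈ 15.70 USD

δ = (z_{α/2} + z_β) · √((σ₁²+σ₂²)/n)
  = (1.960 + 0.842) · √(8192/261)
  = 2.802 · √31.387
  = 2.802 · 5.6024
  = 15.6979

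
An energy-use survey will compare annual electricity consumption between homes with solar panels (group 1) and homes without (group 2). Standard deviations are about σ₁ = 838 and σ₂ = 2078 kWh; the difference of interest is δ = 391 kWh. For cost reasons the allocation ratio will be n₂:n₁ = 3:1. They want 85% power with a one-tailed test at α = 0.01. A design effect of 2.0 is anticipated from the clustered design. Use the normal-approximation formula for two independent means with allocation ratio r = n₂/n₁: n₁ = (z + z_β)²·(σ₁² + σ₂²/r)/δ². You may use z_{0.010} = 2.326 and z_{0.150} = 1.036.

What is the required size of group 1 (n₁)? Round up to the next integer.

n₁ = (z_α + z_β)² · (σ₁² + σ₂²/r) / δ²
   = (2.326 + 1.036)² · (838² + 2078²/3) / 391²
   = 11.3030 · (702244 + 1439361.3) / 152881
   = 11.3030 · 2141605.3 / 152881
   = 158.34
Design effect: 2.0 × 158.34 = 316.67.
Round up → n₁ = 317; n₂ = r·n₁ = 3 × 317 = 951.

n₁ = 317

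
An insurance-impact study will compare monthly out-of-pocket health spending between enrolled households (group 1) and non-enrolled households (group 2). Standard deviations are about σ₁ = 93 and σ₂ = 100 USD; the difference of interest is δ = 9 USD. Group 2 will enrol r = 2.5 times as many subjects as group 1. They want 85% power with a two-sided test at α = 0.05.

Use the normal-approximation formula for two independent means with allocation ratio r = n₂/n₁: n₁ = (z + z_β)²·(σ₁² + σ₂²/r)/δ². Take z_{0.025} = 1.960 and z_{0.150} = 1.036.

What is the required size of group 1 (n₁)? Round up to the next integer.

n₁ = (z_{α/2} + z_β)² · (σ₁² + σ₂²/r) / δ²
   = (1.960 + 1.036)² · (93² + 100²/2.5) / 9²
   = 8.9760 · (8649 + 4000) / 81
   = 8.9760 · 12649 / 81
   = 1401.70
Round up → n₁ = 1402; n₂ = r·n₁ = 2.5 × 1402 = 3505.

n₁ = 1402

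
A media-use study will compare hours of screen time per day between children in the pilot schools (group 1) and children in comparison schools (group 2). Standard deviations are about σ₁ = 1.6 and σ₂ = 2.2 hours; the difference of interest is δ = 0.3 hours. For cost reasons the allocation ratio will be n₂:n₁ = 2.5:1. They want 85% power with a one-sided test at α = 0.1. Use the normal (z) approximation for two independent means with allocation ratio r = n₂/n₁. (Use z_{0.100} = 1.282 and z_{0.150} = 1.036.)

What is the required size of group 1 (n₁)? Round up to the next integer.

n₁ = 269

n₁ = (z_α + z_β)² · (σ₁² + σ₂²/r) / δ²
   = (1.282 + 1.036)² · (1.6² + 2.2²/2.5) / 0.3²
   = 5.3731 · (2.56 + 1.936) / 0.09
   = 5.3731 · 4.496 / 0.09
   = 268.42
Round up → n₁ = 269; n₂ = r·n₁ = 2.5 × 269 = 673.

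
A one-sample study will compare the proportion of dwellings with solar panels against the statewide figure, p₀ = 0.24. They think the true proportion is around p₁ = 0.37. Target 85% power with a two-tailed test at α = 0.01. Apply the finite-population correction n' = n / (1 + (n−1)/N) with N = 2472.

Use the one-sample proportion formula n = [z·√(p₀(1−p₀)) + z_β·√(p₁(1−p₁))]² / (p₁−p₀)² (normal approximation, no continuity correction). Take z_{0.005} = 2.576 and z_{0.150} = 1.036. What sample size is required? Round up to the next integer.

n = [z_{α/2}·√(p₀q₀) + z_β·√(p₁q₁)]² / (p₁ − p₀)²
  = [2.576·√(0.24·0.76) + 1.036·√(0.37·0.63)]² / (0.13)²
  = [2.576·0.4271 + 1.036·0.4828]² / 0.0169
  = [1.6004]² / 0.0169
  = 151.55
Finite-population correction (N = 2472): 151.55 / (1 + (151.55 − 1)/2472) = 142.85.
Round up → n = 143.

n = 143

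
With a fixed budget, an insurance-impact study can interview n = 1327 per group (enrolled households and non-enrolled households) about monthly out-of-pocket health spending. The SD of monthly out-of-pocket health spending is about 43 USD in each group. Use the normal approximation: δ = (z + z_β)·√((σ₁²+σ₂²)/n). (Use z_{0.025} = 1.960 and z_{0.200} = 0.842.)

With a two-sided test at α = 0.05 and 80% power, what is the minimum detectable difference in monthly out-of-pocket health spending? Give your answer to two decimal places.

δ = (z_{α/2} + z_β) · √((σ₁²+σ₂²)/n)
  = (1.960 + 0.842) · √(3698/1327)
  = 2.802 · √2.7867
  = 2.802 · 1.6694
  = 4.6775

Minimum detectable difference ≈ 4.68 USD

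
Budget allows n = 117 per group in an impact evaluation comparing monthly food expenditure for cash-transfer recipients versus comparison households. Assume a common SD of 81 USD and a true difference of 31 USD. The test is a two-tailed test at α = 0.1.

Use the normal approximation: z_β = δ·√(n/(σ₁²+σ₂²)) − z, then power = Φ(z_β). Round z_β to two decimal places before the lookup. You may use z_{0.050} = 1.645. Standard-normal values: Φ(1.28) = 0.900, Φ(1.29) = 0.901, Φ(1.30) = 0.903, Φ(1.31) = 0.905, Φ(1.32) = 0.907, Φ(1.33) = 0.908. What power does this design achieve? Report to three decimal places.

z_β = δ·√(n/(σ₁²+σ₂²)) − z_{α/2}
    = 31 · √(117/13122) − 1.645
    = 31 · 0.09443 − 1.645
    = 2.9272 − 1.645 = 1.2822 → 1.28
Power = Φ(1.28) = 0.900.

Power ≈ 0.900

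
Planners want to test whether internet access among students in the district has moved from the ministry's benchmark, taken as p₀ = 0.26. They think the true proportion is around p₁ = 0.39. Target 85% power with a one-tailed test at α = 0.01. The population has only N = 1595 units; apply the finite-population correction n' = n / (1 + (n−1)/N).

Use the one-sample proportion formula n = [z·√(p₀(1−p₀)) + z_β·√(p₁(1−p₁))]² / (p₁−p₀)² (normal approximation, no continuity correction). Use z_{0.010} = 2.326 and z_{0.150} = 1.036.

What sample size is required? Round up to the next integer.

n = 127

n = [z_α·√(p₀q₀) + z_β·√(p₁q₁)]² / (p₁ − p₀)²
  = [2.326·√(0.26·0.74) + 1.036·√(0.39·0.61)]² / (0.13)²
  = [2.326·0.4386 + 1.036·0.4877]² / 0.0169
  = [1.5256]² / 0.0169
  = 137.71
Finite-population correction (N = 1595): 137.71 / (1 + (137.71 − 1)/1595) = 126.84.
Round up → n = 127.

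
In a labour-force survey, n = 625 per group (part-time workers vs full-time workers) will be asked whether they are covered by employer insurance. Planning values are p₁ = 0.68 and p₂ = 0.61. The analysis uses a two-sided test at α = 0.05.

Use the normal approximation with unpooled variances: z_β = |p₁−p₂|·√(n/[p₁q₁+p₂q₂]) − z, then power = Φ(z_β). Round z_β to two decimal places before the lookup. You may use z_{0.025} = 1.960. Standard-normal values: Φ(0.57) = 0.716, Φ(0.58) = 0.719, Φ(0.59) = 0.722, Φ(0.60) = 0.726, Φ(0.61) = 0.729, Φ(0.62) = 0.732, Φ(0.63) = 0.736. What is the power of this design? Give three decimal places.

z_β = |p₁−p₂|·√(n/[p₁q₁+p₂q₂]) − z_{α/2}
    = 0.07 · √(625/0.4555) − 1.960
    = 0.07 · 37.0421 − 1.960
    = 2.5929 − 1.960 = 0.6329 → 0.63
Power = Φ(0.63) = 0.736.

Power ≈ 0.736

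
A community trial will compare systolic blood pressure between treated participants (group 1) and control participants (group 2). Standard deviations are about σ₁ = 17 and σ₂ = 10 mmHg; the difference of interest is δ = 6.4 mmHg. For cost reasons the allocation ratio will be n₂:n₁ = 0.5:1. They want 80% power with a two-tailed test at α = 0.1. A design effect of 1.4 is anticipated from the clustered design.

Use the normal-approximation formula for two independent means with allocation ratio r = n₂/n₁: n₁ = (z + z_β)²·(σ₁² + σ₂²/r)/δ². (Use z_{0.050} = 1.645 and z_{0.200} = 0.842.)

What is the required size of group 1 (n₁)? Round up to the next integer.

n₁ = 104

n₁ = (z_{α/2} + z_β)² · (σ₁² + σ₂²/r) / δ²
   = (1.645 + 0.842)² · (17² + 10²/0.5) / 6.4²
   = 6.1852 · (289 + 200) / 40.96
   = 6.1852 · 489 / 40.96
   = 73.84
Design effect: 1.4 × 73.84 = 103.38.
Round up → n₁ = 104; n₂ = r·n₁ = 0.5 × 104 = 52.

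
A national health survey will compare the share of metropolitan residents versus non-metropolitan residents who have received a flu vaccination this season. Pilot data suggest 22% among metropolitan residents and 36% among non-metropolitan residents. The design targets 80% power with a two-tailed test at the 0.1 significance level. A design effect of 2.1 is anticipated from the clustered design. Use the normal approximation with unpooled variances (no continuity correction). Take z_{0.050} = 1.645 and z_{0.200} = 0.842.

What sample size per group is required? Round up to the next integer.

n = (z_{α/2} + z_β)² · [p₁(1−p₁) + p₂(1−p₂)] / (p₁ − p₂)²
  = (1.645 + 0.842)² · (0.22·0.78 + 0.36·0.64) / (-0.14)²
  = (2.487)² · (0.1716 + 0.2304) / 0.0196
  = 6.1852 · 0.4020 / 0.0196
  = 126.86
Design effect: 2.1 × 126.86 = 266.40.
Round up → n = 267 per group.

n = 267 per group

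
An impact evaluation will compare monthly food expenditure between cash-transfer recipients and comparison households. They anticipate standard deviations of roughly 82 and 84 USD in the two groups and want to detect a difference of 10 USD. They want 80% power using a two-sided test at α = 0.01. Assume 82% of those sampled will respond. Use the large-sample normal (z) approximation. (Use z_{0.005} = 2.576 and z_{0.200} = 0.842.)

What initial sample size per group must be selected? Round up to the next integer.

n = 1964 per group

n = (z_{α/2} + z_β)² · (σ₁² + σ₂²) / δ²
  = (2.576 + 0.842)² · (82² + 84² = 13780) / 10²
  = 11.6827 · 13780 / 100
  = 1609.88
Adjust for 82% response: 1609.88 / 0.82 = 1963.27.
Round up → n = 1964 per group.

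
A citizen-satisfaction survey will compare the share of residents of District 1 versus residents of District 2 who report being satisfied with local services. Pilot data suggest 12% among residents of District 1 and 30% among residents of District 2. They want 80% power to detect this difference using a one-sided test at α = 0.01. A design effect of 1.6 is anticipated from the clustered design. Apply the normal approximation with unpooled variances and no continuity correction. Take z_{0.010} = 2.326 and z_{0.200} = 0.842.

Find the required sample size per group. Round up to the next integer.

n = (z_α + z_β)² · [p₁(1−p₁) + p₂(1−p₂)] / (p₁ − p₂)²
  = (2.326 + 0.842)² · (0.12·0.88 + 0.30·0.70) / (-0.18)²
  = (3.168)² · (0.1056 + 0.2100) / 0.0324
  = 10.0362 · 0.3156 / 0.0324
  = 97.76
Design effect: 1.6 × 97.76 = 156.42.
Round up → n = 157 per group.

n = 157 per group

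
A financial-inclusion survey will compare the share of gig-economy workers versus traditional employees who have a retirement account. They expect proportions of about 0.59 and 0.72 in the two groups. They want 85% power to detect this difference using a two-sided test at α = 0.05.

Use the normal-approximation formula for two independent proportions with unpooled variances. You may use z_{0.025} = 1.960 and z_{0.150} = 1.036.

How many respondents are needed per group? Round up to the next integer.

n = 236 per group

n = (z_{α/2} + z_β)² · [p₁(1−p₁) + p₂(1−p₂)] / (p₁ − p₂)²
  = (1.960 + 1.036)² · (0.59·0.41 + 0.72·0.28) / (-0.13)²
  = (2.996)² · (0.2419 + 0.2016) / 0.0169
  = 8.9760 · 0.4435 / 0.0169
  = 235.55
Round up → n = 236 per group.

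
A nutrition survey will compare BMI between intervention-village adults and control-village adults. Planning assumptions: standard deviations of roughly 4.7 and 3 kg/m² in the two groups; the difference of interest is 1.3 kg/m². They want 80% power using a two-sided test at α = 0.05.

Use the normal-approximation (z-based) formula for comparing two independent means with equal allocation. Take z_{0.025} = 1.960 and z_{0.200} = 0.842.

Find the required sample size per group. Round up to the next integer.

n = (z_{α/2} + z_β)² · (σ₁² + σ₂²) / δ²
  = (1.960 + 0.842)² · (4.7² + 3² = 31.09) / 1.3²
  = 7.8512 · 31.09 / 1.69
  = 144.43
Round up → n = 145 per group.

n = 145 per group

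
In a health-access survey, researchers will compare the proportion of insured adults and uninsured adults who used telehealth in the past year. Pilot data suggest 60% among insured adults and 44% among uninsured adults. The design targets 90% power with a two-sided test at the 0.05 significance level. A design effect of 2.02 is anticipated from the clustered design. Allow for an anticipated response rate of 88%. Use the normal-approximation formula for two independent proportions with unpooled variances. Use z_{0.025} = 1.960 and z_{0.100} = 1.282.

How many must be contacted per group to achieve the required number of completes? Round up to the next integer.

n = (z_{α/2} + z_β)² · [p₁(1−p₁) + p₂(1−p₂)] / (p₁ − p₂)²
  = (1.960 + 1.282)² · (0.60·0.40 + 0.44·0.56) / (0.16)²
  = (3.242)² · (0.2400 + 0.2464) / 0.0256
  = 10.5106 · 0.4864 / 0.0256
  = 199.70
Design effect: 2.02 × 199.70 = 403.40.
Adjust for 88% response: 403.40 / 0.88 = 458.40.
Round up → n = 459 per group.

n = 459 per group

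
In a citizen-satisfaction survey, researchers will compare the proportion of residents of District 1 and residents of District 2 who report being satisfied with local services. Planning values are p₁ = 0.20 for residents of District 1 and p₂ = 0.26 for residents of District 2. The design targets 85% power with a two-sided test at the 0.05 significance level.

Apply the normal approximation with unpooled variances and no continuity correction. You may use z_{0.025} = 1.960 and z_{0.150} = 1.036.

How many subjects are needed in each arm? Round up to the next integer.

n = (z_{α/2} + z_β)² · [p₁(1−p₁) + p₂(1−p₂)] / (p₁ − p₂)²
  = (1.960 + 1.036)² · (0.20·0.80 + 0.26·0.74) / (-0.06)²
  = (2.996)² · (0.1600 + 0.1924) / 0.0036
  = 8.9760 · 0.3524 / 0.0036
  = 878.65
Round up → n = 879 per group.

n = 879 per group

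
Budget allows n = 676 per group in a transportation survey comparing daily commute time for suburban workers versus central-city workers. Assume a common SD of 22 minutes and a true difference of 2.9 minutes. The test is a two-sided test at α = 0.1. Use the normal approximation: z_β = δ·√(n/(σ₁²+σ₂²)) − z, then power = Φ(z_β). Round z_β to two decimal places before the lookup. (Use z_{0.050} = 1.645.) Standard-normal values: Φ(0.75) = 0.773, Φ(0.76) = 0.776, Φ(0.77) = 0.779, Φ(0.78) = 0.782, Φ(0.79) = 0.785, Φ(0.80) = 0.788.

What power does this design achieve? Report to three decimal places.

Power ≈ 0.782

z_β = δ·√(n/(σ₁²+σ₂²)) − z_{α/2}
    = 2.9 · √(676/968) − 1.645
    = 2.9 · 0.83567 − 1.645
    = 2.4234 − 1.645 = 0.7784 → 0.78
Power = Φ(0.78) = 0.782.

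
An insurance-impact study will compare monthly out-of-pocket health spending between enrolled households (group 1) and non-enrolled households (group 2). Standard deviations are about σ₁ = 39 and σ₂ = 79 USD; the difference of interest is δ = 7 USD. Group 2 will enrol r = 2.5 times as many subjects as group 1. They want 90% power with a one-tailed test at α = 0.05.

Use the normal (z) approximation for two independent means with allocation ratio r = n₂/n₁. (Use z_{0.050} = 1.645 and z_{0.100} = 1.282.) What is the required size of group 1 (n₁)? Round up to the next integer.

n₁ = 703

n₁ = (z_α + z_β)² · (σ₁² + σ₂²/r) / δ²
   = (1.645 + 1.282)² · (39² + 79²/2.5) / 7²
   = 8.5673 · (1521 + 2496.4) / 49
   = 8.5673 · 4017.4 / 49
   = 702.42
Round up → n₁ = 703; n₂ = r·n₁ = 2.5 × 703 = 1758.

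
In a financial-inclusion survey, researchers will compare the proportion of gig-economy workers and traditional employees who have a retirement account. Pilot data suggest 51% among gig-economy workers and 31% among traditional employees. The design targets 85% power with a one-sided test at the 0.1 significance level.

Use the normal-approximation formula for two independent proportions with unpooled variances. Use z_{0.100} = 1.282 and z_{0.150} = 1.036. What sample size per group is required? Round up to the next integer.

n = 63 per group

n = (z_α + z_β)² · [p₁(1−p₁) + p₂(1−p₂)] / (p₁ − p₂)²
  = (1.282 + 1.036)² · (0.51·0.49 + 0.31·0.69) / (0.20)²
  = (2.318)² · (0.2499 + 0.2139) / 0.0400
  = 5.3731 · 0.4638 / 0.0400
  = 62.30
Round up → n = 63 per group.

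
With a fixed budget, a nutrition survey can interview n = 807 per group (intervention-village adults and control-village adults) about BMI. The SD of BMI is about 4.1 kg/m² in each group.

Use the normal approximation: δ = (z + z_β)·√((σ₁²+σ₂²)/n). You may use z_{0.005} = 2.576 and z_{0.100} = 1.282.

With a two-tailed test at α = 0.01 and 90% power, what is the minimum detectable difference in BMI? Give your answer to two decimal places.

Minimum detectable difference ≈ 0.79 kg/m²

δ = (z_{α/2} + z_β) · √((σ₁²+σ₂²)/n)
  = (2.576 + 1.282) · √(33.62/807)
  = 3.858 · √0.04166
  = 3.858 · 0.2041
  = 0.7875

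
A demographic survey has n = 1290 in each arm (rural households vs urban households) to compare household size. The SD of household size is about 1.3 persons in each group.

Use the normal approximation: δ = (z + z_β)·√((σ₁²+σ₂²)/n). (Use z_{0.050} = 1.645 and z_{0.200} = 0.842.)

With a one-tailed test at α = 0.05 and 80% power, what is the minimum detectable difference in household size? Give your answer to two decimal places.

Minimum detectable difference ≈ 0.13 persons

δ = (z_α + z_β) · √((σ₁²+σ₂²)/n)
  = (1.645 + 0.842) · √(3.38/1290)
  = 2.487 · √0.00262
  = 2.487 · 0.0512
  = 0.1273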